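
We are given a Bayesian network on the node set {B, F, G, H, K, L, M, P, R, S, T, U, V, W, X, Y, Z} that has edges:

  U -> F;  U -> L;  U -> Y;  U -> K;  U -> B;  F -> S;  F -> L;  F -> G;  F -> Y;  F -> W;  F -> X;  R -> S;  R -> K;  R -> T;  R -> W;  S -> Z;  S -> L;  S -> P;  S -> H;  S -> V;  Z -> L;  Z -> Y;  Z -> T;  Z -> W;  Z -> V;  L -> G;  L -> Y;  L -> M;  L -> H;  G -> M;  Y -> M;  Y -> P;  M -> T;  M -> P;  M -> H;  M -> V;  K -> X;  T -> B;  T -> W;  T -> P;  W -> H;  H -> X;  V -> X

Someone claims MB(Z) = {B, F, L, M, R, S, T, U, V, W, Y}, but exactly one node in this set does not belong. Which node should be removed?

Parents of Z: S.
Ch(Z) = {L, T, V, W, Y}.
Co-parents of Z (other parents of its children):
  L also has parents F, S, U.
  Y's other parents are F, L, U.
  T's other parents are M, R.
  W's other parents are F, R, T.
  parents(V) \ {Z} = {M, S}.
MB(Z) = {F, L, M, R, S, T, U, V, W, Y}.
B is neither a parent, child, nor co-parent of Z, so it does not belong.

B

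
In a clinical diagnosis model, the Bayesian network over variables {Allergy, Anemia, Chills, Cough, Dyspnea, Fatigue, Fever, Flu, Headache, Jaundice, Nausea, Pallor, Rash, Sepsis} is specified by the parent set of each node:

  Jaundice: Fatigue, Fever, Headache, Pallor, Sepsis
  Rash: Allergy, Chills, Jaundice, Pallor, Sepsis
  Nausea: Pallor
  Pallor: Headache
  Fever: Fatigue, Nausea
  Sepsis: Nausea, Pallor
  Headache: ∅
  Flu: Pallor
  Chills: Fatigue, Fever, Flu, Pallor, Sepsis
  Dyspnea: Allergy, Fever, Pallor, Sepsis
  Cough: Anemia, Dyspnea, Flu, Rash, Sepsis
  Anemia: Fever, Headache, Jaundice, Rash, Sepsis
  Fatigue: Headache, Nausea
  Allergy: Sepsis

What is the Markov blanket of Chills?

Recall MB(v) = parents ∪ children ∪ spouses, where spouses are the other parents of v's children.
Parents of Chills: Fatigue, Fever, Flu, Pallor, Sepsis.
Ch(Chills) = {Rash}.
Co-parents of Chills (other parents of its children):
  Rash: Allergy, Jaundice, Pallor, Sepsis
Union: {Fatigue, Fever, Flu, Pallor, Sepsis} ∪ {Rash} ∪ {Allergy, Jaundice, Pallor, Sepsis} = {Allergy, Fatigue, Fever, Flu, Jaundice, Pallor, Rash, Sepsis}.

{Allergy, Fatigue, Fever, Flu, Jaundice, Pallor, Rash, Sepsis}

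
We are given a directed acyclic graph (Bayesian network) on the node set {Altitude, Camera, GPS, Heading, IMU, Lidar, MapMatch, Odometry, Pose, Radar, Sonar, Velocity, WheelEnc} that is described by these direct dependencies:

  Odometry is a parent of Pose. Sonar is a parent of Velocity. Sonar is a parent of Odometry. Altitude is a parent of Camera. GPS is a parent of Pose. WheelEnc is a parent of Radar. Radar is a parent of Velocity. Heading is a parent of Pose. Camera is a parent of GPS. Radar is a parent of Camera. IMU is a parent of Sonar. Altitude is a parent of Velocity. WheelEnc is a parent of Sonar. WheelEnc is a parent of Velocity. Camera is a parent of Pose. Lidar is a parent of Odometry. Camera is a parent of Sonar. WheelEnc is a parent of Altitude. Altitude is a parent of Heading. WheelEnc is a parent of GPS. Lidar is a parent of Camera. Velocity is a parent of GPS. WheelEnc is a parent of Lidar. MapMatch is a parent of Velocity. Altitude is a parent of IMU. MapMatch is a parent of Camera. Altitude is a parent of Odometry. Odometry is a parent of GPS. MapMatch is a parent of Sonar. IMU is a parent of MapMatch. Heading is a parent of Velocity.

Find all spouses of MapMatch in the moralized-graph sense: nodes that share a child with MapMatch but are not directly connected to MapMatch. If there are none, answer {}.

{Altitude, Heading, Lidar, Radar, WheelEnc}

Children of MapMatch: Camera, Sonar, Velocity.
  Camera's other parents are Altitude, Lidar, Radar.
  Sonar also has parents Camera, IMU, WheelEnc.
  parents(Velocity) \ {MapMatch} = {Altitude, Heading, Radar, Sonar, WheelEnc}.
Excluding nodes already adjacent to MapMatch (Camera, IMU, Sonar, Velocity), the co-parent-only contribution is {Altitude, Heading, Lidar, Radar, WheelEnc}.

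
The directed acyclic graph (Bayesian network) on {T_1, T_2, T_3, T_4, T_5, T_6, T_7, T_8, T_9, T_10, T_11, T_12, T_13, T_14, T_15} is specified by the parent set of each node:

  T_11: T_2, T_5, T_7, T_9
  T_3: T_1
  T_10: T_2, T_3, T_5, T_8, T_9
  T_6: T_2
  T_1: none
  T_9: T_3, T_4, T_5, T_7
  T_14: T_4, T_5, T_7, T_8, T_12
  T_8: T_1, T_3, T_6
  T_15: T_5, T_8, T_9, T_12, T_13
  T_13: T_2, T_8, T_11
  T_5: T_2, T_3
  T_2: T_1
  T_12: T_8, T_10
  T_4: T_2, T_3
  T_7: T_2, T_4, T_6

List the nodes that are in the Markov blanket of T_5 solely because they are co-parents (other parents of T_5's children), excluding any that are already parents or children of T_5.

Children of T_5: T_9, T_10, T_11, T_14, T_15.
  T_9: T_3, T_4, T_7
  T_10: T_2, T_3, T_8, T_9
  T_11: T_2, T_7, T_9
  T_14: T_4, T_7, T_8, T_12
  T_15: T_8, T_9, T_12, T_13
Excluding nodes already adjacent to T_5 (T_2, T_3, T_9, T_10, T_11, T_14, T_15), the co-parent-only contribution is {T_4, T_7, T_8, T_12, T_13}.

{T_4, T_7, T_8, T_12, T_13}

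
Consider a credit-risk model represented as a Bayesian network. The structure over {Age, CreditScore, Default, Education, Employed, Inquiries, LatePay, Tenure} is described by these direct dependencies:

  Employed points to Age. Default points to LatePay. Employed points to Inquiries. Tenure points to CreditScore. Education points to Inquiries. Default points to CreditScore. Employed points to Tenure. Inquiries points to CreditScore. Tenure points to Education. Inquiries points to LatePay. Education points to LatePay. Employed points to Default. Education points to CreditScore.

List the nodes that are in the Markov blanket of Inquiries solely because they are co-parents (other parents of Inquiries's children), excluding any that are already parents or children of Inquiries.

Children of Inquiries: CreditScore, LatePay.
  CreditScore: Default, Education, Tenure
  LatePay: Default, Education
Excluding nodes already adjacent to Inquiries (CreditScore, Education, Employed, LatePay), the co-parent-only contribution is {Default, Tenure}.

{Default, Tenure}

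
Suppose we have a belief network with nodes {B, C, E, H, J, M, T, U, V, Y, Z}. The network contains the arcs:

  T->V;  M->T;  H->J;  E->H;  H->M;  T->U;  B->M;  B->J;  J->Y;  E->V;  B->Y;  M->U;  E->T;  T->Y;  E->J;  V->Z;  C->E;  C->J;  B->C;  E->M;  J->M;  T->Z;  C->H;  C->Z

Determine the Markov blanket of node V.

V has parents E, T.
V's children: Z.
For each child, the remaining parents (spouses of V):
  Z: C, T
So the Markov blanket of V is {C, E, T, Z}.

{C, E, T, Z}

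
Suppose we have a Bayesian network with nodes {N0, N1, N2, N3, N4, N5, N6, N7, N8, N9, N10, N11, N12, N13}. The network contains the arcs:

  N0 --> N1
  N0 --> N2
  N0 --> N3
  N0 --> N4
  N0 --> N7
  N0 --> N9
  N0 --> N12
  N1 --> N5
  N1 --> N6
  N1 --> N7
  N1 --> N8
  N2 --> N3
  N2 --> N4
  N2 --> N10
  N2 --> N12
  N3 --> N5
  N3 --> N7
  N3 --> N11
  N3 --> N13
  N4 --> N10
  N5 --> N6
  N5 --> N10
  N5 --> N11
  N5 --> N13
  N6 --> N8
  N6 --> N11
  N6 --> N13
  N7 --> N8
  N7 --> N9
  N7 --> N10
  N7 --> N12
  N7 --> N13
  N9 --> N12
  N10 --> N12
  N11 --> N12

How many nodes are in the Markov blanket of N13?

Children of N13: none.
N13's parents: N3, N5, N6, N7.
With no children, N13 has no spouses; the co-parent set is empty.
MB(N13) = {N3, N5, N6, N7}, which has 4 nodes.

4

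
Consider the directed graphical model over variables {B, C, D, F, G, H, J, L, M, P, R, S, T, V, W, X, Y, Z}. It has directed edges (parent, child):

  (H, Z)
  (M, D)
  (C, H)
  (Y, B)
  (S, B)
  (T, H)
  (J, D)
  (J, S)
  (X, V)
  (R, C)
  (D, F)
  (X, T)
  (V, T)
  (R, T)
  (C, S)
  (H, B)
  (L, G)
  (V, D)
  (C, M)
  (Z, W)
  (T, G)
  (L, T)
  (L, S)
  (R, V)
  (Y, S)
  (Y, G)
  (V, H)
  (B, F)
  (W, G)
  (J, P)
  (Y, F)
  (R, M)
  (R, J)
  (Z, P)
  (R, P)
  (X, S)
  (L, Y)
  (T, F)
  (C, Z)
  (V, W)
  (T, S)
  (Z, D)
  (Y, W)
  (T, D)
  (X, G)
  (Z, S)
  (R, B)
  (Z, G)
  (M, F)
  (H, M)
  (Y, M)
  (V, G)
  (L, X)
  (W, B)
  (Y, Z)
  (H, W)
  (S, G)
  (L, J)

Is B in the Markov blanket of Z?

No

Z has parents C, H, Y.
Ch(Z) = {D, G, P, S, W}.
Other parents of Z's children:
  W: H, V, Y
  P: J, R
  D: J, M, T, V
  S: C, J, L, T, X, Y
  G: L, S, T, V, W, X, Y
MB(Z) = {C, D, G, H, J, L, M, P, R, S, T, V, W, X, Y}; B is not in this set.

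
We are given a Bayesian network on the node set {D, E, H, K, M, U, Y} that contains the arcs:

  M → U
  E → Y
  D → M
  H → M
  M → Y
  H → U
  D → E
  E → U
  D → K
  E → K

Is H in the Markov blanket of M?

Yes

H is a parent of M.
So H ∈ MB(M).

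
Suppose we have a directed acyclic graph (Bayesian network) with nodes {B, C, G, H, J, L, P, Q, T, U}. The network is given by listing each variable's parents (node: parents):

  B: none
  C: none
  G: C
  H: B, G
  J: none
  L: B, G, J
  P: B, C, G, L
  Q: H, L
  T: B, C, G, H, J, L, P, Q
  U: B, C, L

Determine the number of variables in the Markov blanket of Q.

The Markov blanket of a node is its parents, its children, and the other parents of its children.
Parents of Q: H, L.
Q's children: T.
Parents of each child, excluding Q:
  T's other parents are B, C, G, H, J, L, P.
MB(Q) = {B, C, G, H, J, L, P, T}, which has 8 nodes.

8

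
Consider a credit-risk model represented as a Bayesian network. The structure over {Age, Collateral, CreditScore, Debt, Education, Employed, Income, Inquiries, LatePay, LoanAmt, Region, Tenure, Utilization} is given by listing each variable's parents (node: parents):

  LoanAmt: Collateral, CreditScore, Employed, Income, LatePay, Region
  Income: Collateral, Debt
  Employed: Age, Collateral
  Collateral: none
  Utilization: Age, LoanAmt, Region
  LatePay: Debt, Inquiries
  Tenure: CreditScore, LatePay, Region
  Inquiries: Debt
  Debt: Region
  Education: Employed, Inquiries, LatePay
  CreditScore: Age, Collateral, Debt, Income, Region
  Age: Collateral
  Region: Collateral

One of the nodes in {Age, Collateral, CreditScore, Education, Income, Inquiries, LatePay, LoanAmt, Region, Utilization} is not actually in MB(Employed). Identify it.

Utilization

By definition, MB(Employed) is built from Employed's parents, Employed's children, and the co-parents of Employed.
Employed has parents Age, Collateral.
Employed has children Education, LoanAmt.
For each child, the remaining parents (spouses of Employed):
  parents(Education) \ {Employed} = {Inquiries, LatePay}.
  LoanAmt also has parents Collateral, CreditScore, Income, LatePay, Region.
MB(Employed) = {Age, Collateral, CreditScore, Education, Income, Inquiries, LatePay, LoanAmt, Region}.
Utilization is neither a parent, child, nor co-parent of Employed, so it does not belong.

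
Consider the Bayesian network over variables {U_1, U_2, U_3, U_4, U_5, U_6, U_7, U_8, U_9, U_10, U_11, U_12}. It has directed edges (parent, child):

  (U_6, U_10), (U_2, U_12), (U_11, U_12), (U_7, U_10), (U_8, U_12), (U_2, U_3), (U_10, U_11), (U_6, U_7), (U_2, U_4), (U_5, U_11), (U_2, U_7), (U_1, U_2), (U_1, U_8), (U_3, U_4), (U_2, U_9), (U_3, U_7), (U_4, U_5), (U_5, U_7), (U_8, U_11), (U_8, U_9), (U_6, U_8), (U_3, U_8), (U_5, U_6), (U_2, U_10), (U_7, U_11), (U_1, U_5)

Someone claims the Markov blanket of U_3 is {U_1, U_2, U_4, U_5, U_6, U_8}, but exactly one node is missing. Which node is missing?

U_7

Ch(U_3) = {U_4, U_7, U_8}.
Parents of U_3: U_2.
Other parents of U_3's children:
  U_4: U_2
  U_7: U_2, U_5, U_6
  U_8: U_1, U_6
MB(U_3) = {U_1, U_2, U_4, U_5, U_6, U_7, U_8}.
Comparing with the claimed set, U_7 is missing.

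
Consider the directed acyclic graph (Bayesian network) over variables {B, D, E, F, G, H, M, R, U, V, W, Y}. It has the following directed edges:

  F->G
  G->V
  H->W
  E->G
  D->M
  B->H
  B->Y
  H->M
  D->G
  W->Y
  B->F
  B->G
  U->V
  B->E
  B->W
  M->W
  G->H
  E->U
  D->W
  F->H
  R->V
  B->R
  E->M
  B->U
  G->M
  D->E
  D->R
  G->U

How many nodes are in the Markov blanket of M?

6

By definition, MB(M) is built from M's parents, M's children, and the co-parents of M.
Pa(M) = {D, E, G, H}.
Children of M: W.
Co-parents of M (other parents of its children):
  W also has parents B, D, H.
MB(M) = {B, D, E, G, H, W}, which has 6 nodes.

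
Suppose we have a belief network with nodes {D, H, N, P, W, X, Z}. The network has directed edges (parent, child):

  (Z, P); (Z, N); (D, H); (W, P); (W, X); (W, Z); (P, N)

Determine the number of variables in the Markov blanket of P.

3

A node's Markov blanket = Pa ∪ Ch ∪ (parents of Ch other than the node itself).
Parents of P: W, Z.
P's children: N.
Co-parents of P (other parents of its children):
  N also has parent Z.
MB(P) = {N, W, Z}, which has 3 nodes.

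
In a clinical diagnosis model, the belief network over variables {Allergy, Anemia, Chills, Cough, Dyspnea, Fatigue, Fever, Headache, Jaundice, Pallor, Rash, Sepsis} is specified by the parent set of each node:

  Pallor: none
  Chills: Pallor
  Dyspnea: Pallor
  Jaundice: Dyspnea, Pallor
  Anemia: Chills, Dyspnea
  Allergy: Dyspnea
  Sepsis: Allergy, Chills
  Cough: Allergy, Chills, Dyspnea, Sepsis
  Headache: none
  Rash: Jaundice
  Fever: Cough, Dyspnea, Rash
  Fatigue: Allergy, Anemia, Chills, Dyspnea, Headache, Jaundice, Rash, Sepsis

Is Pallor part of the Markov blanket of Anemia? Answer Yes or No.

Anemia's children: Fatigue.
Parents of Anemia: Chills, Dyspnea.
Parents of each child, excluding Anemia:
  Fatigue: Allergy, Chills, Dyspnea, Headache, Jaundice, Rash, Sepsis
MB(Anemia) = {Allergy, Chills, Dyspnea, Fatigue, Headache, Jaundice, Rash, Sepsis}; Pallor is not in this set.

No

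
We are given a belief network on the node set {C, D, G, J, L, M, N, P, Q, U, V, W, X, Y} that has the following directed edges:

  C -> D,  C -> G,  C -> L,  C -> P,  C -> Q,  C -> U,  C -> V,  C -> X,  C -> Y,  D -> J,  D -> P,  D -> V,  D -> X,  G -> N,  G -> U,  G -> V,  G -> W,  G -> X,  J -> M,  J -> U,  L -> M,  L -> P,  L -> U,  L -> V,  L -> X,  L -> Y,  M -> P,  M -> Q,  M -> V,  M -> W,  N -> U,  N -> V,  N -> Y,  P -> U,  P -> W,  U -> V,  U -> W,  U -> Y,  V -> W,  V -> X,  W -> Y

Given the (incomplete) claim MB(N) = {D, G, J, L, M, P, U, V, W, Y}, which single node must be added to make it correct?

C

A node's Markov blanket = Pa ∪ Ch ∪ (parents of Ch other than the node itself).
Children of N: U, V, Y.
Parents of N: G.
For each child, the remaining parents (spouses of N):
  parents(U) \ {N} = {C, G, J, L, P}.
  parents(V) \ {N} = {C, D, G, L, M, U}.
  Y also has parents C, L, U, W.
MB(N) = {C, D, G, J, L, M, P, U, V, W, Y}.
Comparing with the claimed set, C is missing.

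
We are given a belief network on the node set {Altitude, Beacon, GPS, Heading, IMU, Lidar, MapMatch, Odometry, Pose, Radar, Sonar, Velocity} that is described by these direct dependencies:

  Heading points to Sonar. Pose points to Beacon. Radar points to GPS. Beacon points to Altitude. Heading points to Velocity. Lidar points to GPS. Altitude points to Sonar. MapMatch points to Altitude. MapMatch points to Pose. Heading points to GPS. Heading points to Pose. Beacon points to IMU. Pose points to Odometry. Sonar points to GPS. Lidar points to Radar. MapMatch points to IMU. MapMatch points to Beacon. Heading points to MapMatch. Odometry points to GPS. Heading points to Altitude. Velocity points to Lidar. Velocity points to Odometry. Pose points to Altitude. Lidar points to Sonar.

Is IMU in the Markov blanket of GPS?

No

A node's Markov blanket = Pa ∪ Ch ∪ (parents of Ch other than the node itself).
GPS's parents: Heading, Lidar, Odometry, Radar, Sonar.
GPS has no children.
GPS has no children, so there are no co-parents.
MB(GPS) = {Heading, Lidar, Odometry, Radar, Sonar}; IMU is not in this set.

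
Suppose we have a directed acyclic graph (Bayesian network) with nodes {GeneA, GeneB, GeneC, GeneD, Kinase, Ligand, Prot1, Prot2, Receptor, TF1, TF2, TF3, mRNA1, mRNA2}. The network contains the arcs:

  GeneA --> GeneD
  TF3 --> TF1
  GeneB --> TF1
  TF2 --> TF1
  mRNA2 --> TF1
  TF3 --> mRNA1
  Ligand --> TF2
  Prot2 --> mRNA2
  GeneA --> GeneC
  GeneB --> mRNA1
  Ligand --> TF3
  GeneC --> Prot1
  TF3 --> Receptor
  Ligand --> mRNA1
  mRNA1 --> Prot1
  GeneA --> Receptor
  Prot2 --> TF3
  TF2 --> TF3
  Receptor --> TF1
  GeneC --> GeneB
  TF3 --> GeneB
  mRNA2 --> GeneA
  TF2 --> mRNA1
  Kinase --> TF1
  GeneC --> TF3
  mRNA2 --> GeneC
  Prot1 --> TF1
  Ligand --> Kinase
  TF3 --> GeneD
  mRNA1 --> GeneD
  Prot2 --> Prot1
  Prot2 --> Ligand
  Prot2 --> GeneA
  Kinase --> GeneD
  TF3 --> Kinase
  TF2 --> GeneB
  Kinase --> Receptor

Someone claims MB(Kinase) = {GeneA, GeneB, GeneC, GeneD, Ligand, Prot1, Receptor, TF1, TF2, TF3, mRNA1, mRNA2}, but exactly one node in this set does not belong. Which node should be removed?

The Markov blanket of a node is its parents, its children, and the other parents of its children.
Pa(Kinase) = {Ligand, TF3}.
Kinase's children: GeneD, Receptor, TF1.
Other parents of Kinase's children:
  Receptor's other parents are GeneA, TF3.
  TF1 also has parents GeneB, Prot1, Receptor, TF2, TF3, mRNA2.
  GeneD also has parents GeneA, TF3, mRNA1.
MB(Kinase) = {GeneA, GeneB, GeneD, Ligand, Prot1, Receptor, TF1, TF2, TF3, mRNA1, mRNA2}.
GeneC is neither a parent, child, nor co-parent of Kinase, so it does not belong.

GeneC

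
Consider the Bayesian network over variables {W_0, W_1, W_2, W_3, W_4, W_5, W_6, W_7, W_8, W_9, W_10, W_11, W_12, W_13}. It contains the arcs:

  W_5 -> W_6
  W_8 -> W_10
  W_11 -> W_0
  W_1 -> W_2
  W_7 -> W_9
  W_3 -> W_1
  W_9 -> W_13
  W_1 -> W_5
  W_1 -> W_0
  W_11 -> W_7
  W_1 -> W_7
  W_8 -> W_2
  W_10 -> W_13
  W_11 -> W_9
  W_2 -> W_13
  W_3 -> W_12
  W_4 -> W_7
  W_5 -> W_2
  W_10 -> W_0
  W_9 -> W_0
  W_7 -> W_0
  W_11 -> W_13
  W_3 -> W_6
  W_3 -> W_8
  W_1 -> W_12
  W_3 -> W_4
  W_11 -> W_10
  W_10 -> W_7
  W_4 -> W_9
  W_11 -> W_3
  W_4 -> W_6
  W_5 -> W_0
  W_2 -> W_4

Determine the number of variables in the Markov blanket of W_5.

11

Parents of W_5: W_1.
Children of W_5: W_0, W_2, W_6.
Co-parents of W_5 (other parents of its children):
  parents(W_2) \ {W_5} = {W_1, W_8}.
  W_6's other parents are W_3, W_4.
  W_0 also has parents W_1, W_7, W_9, W_10, W_11.
MB(W_5) = {W_0, W_1, W_2, W_3, W_4, W_6, W_7, W_8, W_9, W_10, W_11}, which has 11 nodes.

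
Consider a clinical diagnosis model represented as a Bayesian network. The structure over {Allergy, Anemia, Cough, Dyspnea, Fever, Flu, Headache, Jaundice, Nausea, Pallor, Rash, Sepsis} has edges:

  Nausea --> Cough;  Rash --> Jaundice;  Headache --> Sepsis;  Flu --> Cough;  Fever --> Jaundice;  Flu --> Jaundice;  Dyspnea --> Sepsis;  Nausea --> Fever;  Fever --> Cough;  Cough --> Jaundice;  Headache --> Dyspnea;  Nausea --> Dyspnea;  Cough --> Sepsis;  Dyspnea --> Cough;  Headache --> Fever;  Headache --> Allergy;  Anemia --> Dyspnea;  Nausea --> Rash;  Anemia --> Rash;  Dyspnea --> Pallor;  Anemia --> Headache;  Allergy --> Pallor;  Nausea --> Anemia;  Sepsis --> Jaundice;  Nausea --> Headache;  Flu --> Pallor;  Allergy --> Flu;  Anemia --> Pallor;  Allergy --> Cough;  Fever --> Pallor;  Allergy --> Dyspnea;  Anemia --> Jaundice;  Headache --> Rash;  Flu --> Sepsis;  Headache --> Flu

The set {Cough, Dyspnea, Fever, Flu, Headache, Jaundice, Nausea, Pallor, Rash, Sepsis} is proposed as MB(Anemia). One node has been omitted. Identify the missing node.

Allergy

By definition, MB(Anemia) is built from Anemia's parents, Anemia's children, and the co-parents of Anemia.
Children of Anemia: Dyspnea, Headache, Jaundice, Pallor, Rash.
Parents of Anemia: Nausea.
Parents of each child, excluding Anemia:
  Headache also has parent Nausea.
  Rash also has parents Headache, Nausea.
  parents(Dyspnea) \ {Anemia} = {Allergy, Headache, Nausea}.
  Jaundice also has parents Cough, Fever, Flu, Rash, Sepsis.
  Pallor's other parents are Allergy, Dyspnea, Fever, Flu.
MB(Anemia) = {Allergy, Cough, Dyspnea, Fever, Flu, Headache, Jaundice, Nausea, Pallor, Rash, Sepsis}.
Comparing with the claimed set, Allergy is missing.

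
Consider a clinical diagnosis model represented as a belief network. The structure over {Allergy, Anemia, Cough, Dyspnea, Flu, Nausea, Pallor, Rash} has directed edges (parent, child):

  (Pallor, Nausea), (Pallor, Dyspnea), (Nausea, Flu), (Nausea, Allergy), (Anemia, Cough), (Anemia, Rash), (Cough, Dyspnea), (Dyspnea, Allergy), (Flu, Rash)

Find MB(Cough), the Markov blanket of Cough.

Cough's children: Dyspnea.
Parents of Cough: Anemia.
Other parents of Cough's children:
  Dyspnea: Pallor
So the Markov blanket of Cough is {Anemia, Dyspnea, Pallor}.

{Anemia, Dyspnea, Pallor}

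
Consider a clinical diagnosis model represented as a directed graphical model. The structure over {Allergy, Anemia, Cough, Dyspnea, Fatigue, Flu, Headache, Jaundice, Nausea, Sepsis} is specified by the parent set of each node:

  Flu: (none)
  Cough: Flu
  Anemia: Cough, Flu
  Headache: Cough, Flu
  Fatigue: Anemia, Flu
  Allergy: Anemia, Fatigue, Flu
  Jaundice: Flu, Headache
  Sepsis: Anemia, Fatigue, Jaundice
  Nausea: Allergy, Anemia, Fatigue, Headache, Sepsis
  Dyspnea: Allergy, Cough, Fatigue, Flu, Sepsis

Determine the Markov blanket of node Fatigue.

A node's Markov blanket = Pa ∪ Ch ∪ (parents of Ch other than the node itself).
Fatigue's parents: Anemia, Flu.
Fatigue's children: Allergy, Dyspnea, Nausea, Sepsis.
For each child, the remaining parents (spouses of Fatigue):
  Allergy's other parents are Anemia, Flu.
  Sepsis's other parents are Anemia, Jaundice.
  Nausea also has parents Allergy, Anemia, Headache, Sepsis.
  Dyspnea's other parents are Allergy, Cough, Flu, Sepsis.
So the Markov blanket of Fatigue is {Allergy, Anemia, Cough, Dyspnea, Flu, Headache, Jaundice, Nausea, Sepsis}.

{Allergy, Anemia, Cough, Dyspnea, Flu, Headache, Jaundice, Nausea, Sepsis}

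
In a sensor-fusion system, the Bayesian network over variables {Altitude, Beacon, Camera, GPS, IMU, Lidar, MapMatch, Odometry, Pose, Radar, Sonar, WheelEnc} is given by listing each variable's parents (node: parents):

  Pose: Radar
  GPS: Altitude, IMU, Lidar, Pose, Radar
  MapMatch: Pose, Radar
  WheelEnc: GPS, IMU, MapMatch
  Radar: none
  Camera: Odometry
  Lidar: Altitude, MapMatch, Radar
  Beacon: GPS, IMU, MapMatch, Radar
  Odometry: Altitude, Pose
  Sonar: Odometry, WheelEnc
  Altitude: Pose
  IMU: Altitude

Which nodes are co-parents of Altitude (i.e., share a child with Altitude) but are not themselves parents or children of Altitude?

{MapMatch, Radar}

Children of Altitude: GPS, IMU, Lidar, Odometry.
  IMU: —
  Lidar: MapMatch, Radar
  GPS: IMU, Lidar, Pose, Radar
  Odometry: Pose
Excluding nodes already adjacent to Altitude (GPS, IMU, Lidar, Odometry, Pose), the co-parent-only contribution is {MapMatch, Radar}.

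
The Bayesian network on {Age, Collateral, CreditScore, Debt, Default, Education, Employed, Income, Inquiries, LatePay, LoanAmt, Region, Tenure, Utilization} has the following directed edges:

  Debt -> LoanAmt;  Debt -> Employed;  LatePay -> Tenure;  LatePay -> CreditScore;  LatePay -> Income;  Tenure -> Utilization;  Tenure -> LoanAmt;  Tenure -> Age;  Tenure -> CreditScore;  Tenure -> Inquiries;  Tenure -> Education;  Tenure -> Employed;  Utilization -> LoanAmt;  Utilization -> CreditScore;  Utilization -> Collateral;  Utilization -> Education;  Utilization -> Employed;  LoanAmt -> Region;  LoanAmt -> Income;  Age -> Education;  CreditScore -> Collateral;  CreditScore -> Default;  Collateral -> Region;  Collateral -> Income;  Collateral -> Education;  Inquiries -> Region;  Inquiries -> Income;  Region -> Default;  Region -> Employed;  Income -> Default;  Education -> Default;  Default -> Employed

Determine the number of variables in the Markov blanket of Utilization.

11

The Markov blanket of a node is its parents, its children, and the other parents of its children.
Utilization's parents: Tenure.
Ch(Utilization) = {Collateral, CreditScore, Education, Employed, LoanAmt}.
For each child, the remaining parents (spouses of Utilization):
  parents(LoanAmt) \ {Utilization} = {Debt, Tenure}.
  CreditScore also has parents LatePay, Tenure.
  Collateral also has parent CreditScore.
  Education's other parents are Age, Collateral, Tenure.
  Employed also has parents Debt, Default, Region, Tenure.
MB(Utilization) = {Age, Collateral, CreditScore, Debt, Default, Education, Employed, LatePay, LoanAmt, Region, Tenure}, which has 11 nodes.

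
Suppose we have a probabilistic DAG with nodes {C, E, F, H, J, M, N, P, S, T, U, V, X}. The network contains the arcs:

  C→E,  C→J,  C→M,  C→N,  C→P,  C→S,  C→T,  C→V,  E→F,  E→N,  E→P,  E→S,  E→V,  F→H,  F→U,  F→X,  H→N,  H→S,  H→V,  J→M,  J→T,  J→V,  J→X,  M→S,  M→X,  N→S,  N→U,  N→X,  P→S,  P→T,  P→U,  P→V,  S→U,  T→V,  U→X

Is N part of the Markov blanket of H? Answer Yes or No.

Yes

N is a child of H.
So N ∈ MB(H).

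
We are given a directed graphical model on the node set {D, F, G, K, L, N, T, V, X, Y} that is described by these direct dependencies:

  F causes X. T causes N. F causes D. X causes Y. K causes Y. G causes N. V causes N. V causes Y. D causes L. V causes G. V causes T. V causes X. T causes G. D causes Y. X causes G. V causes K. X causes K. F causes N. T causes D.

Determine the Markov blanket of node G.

G has child N.
G's parents: T, V, X.
Parents of each child, excluding G:
  parents(N) \ {G} = {F, T, V}.
MB(G) = {F, N, T, V, X}.

{F, N, T, V, X}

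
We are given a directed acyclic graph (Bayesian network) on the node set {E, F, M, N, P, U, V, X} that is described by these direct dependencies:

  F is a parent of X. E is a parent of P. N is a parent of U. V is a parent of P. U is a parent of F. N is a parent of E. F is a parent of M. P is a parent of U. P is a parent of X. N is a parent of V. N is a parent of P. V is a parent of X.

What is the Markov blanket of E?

Ch(E) = {P}.
E has parent N.
For each child, the remaining parents (spouses of E):
  parents(P) \ {E} = {N, V}.
MB(E) = {N, P, V}.

{N, P, V}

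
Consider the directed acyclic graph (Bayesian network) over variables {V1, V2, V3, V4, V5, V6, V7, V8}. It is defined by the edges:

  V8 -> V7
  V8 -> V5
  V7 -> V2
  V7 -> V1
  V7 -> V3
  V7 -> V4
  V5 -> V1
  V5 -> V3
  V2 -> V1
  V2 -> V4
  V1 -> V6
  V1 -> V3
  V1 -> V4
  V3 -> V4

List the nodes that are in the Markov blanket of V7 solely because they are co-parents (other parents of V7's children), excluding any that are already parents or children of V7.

Children of V7: V1, V2, V3, V4.
  V2: no additional parents.
  V1's other parents are V2, V5.
  parents(V3) \ {V7} = {V1, V5}.
  V4's other parents are V1, V2, V3.
Excluding nodes already adjacent to V7 (V1, V2, V3, V4, V8), the co-parent-only contribution is {V5}.

{V5}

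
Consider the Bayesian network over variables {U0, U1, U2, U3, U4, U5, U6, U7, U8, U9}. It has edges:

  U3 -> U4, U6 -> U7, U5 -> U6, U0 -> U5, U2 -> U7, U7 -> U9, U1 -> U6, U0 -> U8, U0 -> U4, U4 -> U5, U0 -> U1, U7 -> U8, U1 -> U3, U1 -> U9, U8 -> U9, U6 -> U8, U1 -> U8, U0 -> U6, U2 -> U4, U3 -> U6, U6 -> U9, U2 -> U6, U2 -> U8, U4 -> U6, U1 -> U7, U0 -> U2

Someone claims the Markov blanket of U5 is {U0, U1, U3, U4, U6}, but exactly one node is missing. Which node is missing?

U5 has parents U0, U4.
U5's children: U6.
Other parents of U5's children:
  U6 also has parents U0, U1, U2, U3, U4.
MB(U5) = {U0, U1, U2, U3, U4, U6}.
Comparing with the claimed set, U2 is missing.

U2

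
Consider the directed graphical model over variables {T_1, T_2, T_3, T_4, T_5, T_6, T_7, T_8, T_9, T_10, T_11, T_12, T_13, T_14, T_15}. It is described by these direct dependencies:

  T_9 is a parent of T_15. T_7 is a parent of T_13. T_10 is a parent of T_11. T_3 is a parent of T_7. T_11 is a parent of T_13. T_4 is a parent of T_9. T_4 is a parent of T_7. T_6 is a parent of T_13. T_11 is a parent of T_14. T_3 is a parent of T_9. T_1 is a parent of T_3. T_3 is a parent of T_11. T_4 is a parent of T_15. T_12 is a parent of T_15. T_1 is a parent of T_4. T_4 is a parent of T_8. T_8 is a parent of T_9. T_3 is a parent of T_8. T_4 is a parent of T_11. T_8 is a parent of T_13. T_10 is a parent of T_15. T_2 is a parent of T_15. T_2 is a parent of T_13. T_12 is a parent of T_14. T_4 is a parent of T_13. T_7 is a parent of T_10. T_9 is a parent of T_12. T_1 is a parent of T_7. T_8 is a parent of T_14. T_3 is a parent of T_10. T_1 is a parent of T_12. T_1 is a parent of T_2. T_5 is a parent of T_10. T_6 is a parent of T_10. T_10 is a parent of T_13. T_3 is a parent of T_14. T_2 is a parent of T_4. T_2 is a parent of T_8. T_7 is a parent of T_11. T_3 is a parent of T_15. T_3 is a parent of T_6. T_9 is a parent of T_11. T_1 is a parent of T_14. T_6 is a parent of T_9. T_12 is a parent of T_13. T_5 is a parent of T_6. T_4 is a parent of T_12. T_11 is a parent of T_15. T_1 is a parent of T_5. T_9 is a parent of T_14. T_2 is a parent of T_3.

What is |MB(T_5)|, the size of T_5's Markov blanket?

5

Recall MB(v) = parents ∪ children ∪ spouses, where spouses are the other parents of v's children.
Pa(T_5) = {T_1}.
Children of T_5: T_6, T_10.
Parents of each child, excluding T_5:
  parents(T_6) \ {T_5} = {T_3}.
  T_10's other parents are T_3, T_6, T_7.
MB(T_5) = {T_1, T_3, T_6, T_7, T_10}, which has 5 nodes.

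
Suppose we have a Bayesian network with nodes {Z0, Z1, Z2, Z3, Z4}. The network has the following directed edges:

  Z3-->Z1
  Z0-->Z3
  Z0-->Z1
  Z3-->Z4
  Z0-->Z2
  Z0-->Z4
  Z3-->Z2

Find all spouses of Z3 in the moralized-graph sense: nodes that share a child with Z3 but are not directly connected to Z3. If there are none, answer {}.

Children of Z3: Z1, Z2, Z4.
  parents(Z2) \ {Z3} = {Z0}.
  parents(Z1) \ {Z3} = {Z0}.
  Z4's other parent is Z0.
Excluding nodes already adjacent to Z3 (Z0, Z1, Z2, Z4), the co-parent-only contribution is {}.

{}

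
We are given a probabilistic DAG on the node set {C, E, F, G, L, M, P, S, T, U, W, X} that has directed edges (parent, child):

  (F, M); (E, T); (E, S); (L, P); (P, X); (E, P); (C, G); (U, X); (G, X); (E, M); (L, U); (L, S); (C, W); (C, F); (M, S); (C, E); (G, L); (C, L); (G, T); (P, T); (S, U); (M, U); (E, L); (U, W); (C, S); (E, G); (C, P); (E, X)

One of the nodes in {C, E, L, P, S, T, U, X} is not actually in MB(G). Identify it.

G's parents: C, E.
Children of G: L, T, X.
For each child, the remaining parents (spouses of G):
  L's other parents are C, E.
  T also has parents E, P.
  parents(X) \ {G} = {E, P, U}.
MB(G) = {C, E, L, P, T, U, X}.
S is neither a parent, child, nor co-parent of G, so it does not belong.

S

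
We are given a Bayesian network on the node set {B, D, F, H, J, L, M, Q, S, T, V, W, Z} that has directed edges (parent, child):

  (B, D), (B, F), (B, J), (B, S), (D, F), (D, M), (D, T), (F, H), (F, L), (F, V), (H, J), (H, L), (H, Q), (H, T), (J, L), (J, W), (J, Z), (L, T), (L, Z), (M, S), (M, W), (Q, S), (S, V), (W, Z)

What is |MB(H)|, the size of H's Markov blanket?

7

The Markov blanket of a node is its parents, its children, and the other parents of its children.
Pa(H) = {F}.
Children of H: J, L, Q, T.
Co-parents of H (other parents of its children):
  parents(J) \ {H} = {B}.
  L's other parents are F, J.
  Q has no other parent.
  T's other parents are D, L.
MB(H) = {B, D, F, J, L, Q, T}, which has 7 nodes.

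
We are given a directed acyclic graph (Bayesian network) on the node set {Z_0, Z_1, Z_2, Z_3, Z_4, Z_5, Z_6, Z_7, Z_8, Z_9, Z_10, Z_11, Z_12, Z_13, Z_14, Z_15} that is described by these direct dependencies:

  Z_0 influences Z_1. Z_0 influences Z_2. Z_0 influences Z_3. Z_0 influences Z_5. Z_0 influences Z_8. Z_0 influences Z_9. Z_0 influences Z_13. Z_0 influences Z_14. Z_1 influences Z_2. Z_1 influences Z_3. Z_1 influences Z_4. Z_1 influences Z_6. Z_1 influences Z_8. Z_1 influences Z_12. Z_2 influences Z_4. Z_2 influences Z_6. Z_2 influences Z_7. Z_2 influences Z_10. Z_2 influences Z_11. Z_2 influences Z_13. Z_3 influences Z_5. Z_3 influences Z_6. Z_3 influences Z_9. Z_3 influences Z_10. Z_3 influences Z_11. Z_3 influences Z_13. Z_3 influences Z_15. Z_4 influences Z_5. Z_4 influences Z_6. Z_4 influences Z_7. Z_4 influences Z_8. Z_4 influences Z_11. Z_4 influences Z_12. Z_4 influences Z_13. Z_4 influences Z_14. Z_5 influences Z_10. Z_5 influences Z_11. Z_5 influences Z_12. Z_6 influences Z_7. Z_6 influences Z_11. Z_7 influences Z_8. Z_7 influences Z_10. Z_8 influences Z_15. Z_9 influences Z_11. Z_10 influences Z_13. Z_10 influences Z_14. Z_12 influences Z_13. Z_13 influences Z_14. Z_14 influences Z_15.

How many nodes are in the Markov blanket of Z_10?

Recall MB(v) = parents ∪ children ∪ spouses, where spouses are the other parents of v's children.
Parents of Z_10: Z_2, Z_3, Z_5, Z_7.
Z_10 has children Z_13, Z_14.
Co-parents of Z_10 (other parents of its children):
  parents(Z_13) \ {Z_10} = {Z_0, Z_2, Z_3, Z_4, Z_12}.
  Z_14 also has parents Z_0, Z_4, Z_13.
MB(Z_10) = {Z_0, Z_2, Z_3, Z_4, Z_5, Z_7, Z_12, Z_13, Z_14}, which has 9 nodes.

9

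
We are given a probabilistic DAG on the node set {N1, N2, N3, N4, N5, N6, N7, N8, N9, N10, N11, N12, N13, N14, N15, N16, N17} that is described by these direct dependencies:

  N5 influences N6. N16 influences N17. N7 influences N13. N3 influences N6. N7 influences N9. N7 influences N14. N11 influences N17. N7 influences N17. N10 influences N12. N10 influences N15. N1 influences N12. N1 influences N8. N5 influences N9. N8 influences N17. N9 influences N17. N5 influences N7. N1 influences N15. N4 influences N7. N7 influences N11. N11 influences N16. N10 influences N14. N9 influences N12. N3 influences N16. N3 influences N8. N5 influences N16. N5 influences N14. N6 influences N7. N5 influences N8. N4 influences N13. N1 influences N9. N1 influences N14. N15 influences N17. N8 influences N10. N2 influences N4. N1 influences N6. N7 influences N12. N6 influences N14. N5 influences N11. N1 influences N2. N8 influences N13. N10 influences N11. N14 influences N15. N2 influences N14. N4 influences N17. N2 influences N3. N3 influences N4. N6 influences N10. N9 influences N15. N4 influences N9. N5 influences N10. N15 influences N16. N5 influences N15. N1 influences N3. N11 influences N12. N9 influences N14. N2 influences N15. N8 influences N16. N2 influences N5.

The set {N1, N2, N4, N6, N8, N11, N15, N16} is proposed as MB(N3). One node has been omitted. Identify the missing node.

A node's Markov blanket = Pa ∪ Ch ∪ (parents of Ch other than the node itself).
Parents of N3: N1, N2.
Ch(N3) = {N4, N6, N8, N16}.
Co-parents of N3 (other parents of its children):
  N4's other parent is N2.
  N6's other parents are N1, N5.
  N8's other parents are N1, N5.
  parents(N16) \ {N3} = {N5, N8, N11, N15}.
MB(N3) = {N1, N2, N4, N5, N6, N8, N11, N15, N16}.
Comparing with the claimed set, N5 is missing.

N5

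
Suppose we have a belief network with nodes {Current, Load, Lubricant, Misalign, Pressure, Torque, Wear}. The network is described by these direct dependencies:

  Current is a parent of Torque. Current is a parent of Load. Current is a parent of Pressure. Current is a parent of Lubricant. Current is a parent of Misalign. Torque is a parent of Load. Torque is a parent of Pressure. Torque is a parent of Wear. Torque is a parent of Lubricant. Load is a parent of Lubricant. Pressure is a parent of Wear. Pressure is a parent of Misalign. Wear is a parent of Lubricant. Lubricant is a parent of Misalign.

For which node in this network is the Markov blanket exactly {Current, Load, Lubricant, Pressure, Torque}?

Wear

The target node must have every member of {Current, Load, Lubricant, Pressure, Torque} as a parent, child, or co-parent, and no others.
Parents of Wear: Pressure, Torque; children: Lubricant; co-parents: Current, Load, Torque.
These exactly cover the given set, so the node is Wear.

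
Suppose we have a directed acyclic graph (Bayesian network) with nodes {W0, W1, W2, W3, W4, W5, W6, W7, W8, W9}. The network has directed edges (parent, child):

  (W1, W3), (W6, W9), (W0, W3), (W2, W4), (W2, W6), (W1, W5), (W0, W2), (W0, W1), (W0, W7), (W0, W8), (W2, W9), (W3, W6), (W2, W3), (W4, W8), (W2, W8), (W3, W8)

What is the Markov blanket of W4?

{W0, W2, W3, W8}

A node's Markov blanket = Pa ∪ Ch ∪ (parents of Ch other than the node itself).
W4's parents: W2.
Ch(W4) = {W8}.
For each child, the remaining parents (spouses of W4):
  W8: W0, W2, W3
Union: {W2} ∪ {W8} ∪ {W0, W2, W3} = {W0, W2, W3, W8}.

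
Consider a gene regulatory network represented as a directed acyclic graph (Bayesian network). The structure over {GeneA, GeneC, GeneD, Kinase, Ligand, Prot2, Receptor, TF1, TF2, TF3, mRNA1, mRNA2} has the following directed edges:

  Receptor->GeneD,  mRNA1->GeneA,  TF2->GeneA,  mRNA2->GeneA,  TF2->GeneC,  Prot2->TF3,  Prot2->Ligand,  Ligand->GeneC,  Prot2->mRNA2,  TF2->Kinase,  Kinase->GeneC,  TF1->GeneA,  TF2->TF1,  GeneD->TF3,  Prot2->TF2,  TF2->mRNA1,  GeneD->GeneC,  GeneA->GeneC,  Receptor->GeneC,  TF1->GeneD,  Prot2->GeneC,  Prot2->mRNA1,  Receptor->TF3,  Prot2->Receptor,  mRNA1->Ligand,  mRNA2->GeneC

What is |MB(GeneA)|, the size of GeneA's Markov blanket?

10

A node's Markov blanket = Pa ∪ Ch ∪ (parents of Ch other than the node itself).
GeneA's parents: TF1, TF2, mRNA1, mRNA2.
GeneA's children: GeneC.
Parents of each child, excluding GeneA:
  GeneC also has parents GeneD, Kinase, Ligand, Prot2, Receptor, TF2, mRNA2.
MB(GeneA) = {GeneC, GeneD, Kinase, Ligand, Prot2, Receptor, TF1, TF2, mRNA1, mRNA2}, which has 10 nodes.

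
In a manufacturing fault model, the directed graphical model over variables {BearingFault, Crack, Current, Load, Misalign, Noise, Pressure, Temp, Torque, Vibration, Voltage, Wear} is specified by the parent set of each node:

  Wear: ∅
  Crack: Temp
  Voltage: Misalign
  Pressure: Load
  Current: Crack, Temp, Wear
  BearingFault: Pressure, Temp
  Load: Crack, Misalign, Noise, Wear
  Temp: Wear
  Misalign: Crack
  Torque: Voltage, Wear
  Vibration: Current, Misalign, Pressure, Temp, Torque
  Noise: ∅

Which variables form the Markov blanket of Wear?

Recall MB(v) = parents ∪ children ∪ spouses, where spouses are the other parents of v's children.
Parents of Wear: none.
Children of Wear: Current, Load, Temp, Torque.
Parents of each child, excluding Wear:
  Temp: —
  Current: Crack, Temp
  Load: Crack, Misalign, Noise
  Torque: Voltage
So the Markov blanket of Wear is {Crack, Current, Load, Misalign, Noise, Temp, Torque, Voltage}.

{Crack, Current, Load, Misalign, Noise, Temp, Torque, Voltage}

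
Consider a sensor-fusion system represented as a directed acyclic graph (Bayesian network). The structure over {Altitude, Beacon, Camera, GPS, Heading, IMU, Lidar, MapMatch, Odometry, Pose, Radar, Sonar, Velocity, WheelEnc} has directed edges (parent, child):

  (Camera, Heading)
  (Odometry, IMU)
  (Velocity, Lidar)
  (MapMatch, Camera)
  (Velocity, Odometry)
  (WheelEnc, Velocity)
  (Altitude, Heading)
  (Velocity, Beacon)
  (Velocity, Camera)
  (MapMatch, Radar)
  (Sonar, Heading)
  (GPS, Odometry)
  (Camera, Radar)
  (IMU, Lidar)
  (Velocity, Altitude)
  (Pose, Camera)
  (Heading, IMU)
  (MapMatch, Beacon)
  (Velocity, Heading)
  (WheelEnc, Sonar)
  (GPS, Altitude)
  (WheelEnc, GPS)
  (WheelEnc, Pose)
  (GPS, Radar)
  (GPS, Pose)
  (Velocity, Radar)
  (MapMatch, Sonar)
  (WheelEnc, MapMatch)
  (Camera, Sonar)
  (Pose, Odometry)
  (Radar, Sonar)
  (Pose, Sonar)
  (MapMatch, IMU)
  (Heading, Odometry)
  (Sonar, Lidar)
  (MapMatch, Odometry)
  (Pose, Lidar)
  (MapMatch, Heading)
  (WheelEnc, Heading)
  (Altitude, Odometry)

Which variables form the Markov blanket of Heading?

{Altitude, Camera, GPS, IMU, MapMatch, Odometry, Pose, Sonar, Velocity, WheelEnc}

Pa(Heading) = {Altitude, Camera, MapMatch, Sonar, Velocity, WheelEnc}.
Ch(Heading) = {IMU, Odometry}.
Co-parents of Heading (other parents of its children):
  Odometry: Altitude, GPS, MapMatch, Pose, Velocity
  IMU: MapMatch, Odometry
Taking the union gives {Altitude, Camera, GPS, IMU, MapMatch, Odometry, Pose, Sonar, Velocity, WheelEnc}.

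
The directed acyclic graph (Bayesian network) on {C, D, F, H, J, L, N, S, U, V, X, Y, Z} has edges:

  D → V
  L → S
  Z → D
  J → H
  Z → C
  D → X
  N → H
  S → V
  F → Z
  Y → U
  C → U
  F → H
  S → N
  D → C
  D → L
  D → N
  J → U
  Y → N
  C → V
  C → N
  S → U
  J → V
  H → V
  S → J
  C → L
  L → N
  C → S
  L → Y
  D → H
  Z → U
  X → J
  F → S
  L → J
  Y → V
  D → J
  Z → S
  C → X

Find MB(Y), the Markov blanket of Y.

{C, D, H, J, L, N, S, U, V, Z}

By definition, MB(Y) is built from Y's parents, Y's children, and the co-parents of Y.
Y's parents: L.
Y's children: N, U, V.
Co-parents of Y (other parents of its children):
  parents(U) \ {Y} = {C, J, S, Z}.
  N's other parents are C, D, L, S.
  V's other parents are C, D, H, J, S.
Taking the union gives {C, D, H, J, L, N, S, U, V, Z}.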